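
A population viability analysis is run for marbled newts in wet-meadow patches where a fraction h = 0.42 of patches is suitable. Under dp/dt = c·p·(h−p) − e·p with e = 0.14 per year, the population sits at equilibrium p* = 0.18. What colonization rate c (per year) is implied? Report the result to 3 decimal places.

0.583

At equilibrium c(h−p*) = e, so c = e/(h−p*).
c = 0.14/(0.42 − 0.18) = 0.14/0.2400 = 0.5833.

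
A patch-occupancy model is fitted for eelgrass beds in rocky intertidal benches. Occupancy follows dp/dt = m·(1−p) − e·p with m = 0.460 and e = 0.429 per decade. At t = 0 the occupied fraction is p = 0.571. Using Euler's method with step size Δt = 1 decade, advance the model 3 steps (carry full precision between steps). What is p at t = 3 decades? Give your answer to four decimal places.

0.5175

Update rule: p ← p + [m·(1−p) − e·p]·Δt with Δt = 1.
step 1: Δp = -0.04762, p = 0.52338
step 2: Δp = -0.00529, p = 0.51810
step 3: Δp = -0.00059, p = 0.51751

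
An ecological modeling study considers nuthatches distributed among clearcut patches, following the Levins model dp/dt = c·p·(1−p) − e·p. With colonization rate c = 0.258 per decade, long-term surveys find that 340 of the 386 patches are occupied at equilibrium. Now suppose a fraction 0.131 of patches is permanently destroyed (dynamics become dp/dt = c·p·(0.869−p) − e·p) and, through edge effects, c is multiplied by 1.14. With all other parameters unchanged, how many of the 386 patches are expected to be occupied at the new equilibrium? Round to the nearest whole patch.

Observed p* = 340/386 = 0.88083.
Balance c(1−p*) = e gives e = 0.258×(1 − 0.88083) = 0.03075.
New p* = 0.869 − e/c = 0.869 − 0.03075/0.29412 = 0.76445.
Expected occupied = 386 × 0.76445 = 295.08 ≈ 295.

295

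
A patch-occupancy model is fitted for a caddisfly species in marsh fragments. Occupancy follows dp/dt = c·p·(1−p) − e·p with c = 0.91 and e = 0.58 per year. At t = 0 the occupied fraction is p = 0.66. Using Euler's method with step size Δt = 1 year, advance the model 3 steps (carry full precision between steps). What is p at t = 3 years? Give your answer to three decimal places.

0.403

Update rule: p ← p + [c·p·(1−p) − e·p]·Δt with Δt = 1.
p: 0.66000 → 0.48140  (Δp = -0.17860)
p: 0.48140 → 0.42937  (Δp = -0.05203)
p: 0.42937 → 0.40330  (Δp = -0.02608)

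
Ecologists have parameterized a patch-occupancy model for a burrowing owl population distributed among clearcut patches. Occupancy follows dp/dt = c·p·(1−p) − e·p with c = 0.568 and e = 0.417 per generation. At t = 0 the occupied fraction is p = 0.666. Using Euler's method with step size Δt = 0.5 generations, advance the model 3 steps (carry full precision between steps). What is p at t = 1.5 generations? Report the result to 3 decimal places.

Update rule: p ← p + [c·p·(1−p) − e·p]·Δt with Δt = 0.5.
t = 0.5: p = 0.66600 + (-0.07569) = 0.59031
t = 1: p = 0.59031 + (-0.05440) = 0.53592
t = 1.5: p = 0.53592 + (-0.04110) = 0.49481

0.495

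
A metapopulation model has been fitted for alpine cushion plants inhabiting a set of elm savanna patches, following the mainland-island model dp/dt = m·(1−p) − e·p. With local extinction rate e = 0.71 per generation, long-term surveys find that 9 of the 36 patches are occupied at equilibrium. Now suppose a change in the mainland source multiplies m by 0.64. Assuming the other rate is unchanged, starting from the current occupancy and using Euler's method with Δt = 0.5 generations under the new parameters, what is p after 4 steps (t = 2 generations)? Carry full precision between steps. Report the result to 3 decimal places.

0.184

Observed p* = 9/36 = 0.25000.
Balance m(1−p*) = e·p* gives m = e·p*/(1−p*) = 0.71×0.25000/0.75000 = 0.23667.
Starting from p₀ = 0.25000; update p ← p + (dp/dt)·Δt with the new parameters.
p: 0.25000 → 0.21805  (Δp = -0.03195)
p: 0.21805 → 0.19986  (Δp = -0.01819)
p: 0.19986 → 0.18951  (Δp = -0.01035)
p: 0.18951 → 0.18361  (Δp = -0.00589)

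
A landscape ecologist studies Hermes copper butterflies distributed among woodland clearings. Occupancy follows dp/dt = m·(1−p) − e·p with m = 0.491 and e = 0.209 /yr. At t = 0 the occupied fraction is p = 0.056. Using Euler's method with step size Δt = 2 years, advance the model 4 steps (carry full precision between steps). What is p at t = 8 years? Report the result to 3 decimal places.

Update rule: p ← p + [m·(1−p) − e·p]·Δt with Δt = 2.
  1  |  dp/dt·Δt = +0.903600  |  p_1 = 0.959600
  2  |  dp/dt·Δt = -0.361440  |  p_2 = 0.598160
  3  |  dp/dt·Δt = +0.144576  |  p_3 = 0.742736
  4  |  dp/dt·Δt = -0.057830  |  p_4 = 0.684906

0.685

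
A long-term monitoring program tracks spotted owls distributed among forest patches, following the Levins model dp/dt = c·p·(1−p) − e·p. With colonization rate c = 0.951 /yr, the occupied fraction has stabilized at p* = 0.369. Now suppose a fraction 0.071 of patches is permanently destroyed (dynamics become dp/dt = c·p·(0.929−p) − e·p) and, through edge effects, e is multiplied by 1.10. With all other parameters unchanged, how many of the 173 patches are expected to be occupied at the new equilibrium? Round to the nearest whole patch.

41

Balance c(1−p*) = e gives e = 0.951×(1 − 0.36900) = 0.60008.
New p* = 0.929 − e/c = 0.929 − 0.66009/0.95100 = 0.23490.
Expected occupied = 173 × 0.23490 = 40.64 ≈ 41.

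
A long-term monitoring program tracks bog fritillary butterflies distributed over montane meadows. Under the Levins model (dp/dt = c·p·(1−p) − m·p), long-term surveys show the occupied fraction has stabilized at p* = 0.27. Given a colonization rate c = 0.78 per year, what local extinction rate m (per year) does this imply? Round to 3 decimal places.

0.569

At equilibrium c(1−p*) = m.
m = 0.78 × (1 − 0.27) = 0.78 × 0.7300 = 0.5694.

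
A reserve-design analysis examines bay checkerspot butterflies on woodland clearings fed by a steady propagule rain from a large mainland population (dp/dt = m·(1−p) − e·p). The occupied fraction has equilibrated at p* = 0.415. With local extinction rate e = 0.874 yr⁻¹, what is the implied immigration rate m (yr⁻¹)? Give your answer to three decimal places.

At equilibrium m(1−p*) = e·p*, so m = e·p*/(1−p*).
m = 0.874 × 0.415 / 0.5850 = 0.3627/0.5850 = 0.6200.

0.620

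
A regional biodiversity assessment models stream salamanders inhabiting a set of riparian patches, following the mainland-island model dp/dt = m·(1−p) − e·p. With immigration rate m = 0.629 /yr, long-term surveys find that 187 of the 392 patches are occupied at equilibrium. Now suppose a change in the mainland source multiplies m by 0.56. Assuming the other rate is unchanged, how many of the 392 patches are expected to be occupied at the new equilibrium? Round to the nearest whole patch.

Observed p* = 187/392 = 0.47704.
Balance m(1−p*) = e·p* gives e = m(1−p*)/p* = 0.629×0.52296/0.47704 = 0.68955.
New p* = m/(m+e) = 0.35224/(0.35224+0.68955) = 0.33811.
Expected occupied = 392 × 0.33811 = 132.54 ≈ 133.

133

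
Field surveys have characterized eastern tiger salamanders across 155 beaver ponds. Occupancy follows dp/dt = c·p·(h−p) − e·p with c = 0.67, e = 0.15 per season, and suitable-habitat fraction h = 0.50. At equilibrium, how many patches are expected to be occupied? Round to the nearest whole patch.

p* = h − e/c = 0.50 − 0.2239 = 0.2761.
Expected occupied patches = N × p* = 155 × 0.2761 = 42.80 ≈ 43.

43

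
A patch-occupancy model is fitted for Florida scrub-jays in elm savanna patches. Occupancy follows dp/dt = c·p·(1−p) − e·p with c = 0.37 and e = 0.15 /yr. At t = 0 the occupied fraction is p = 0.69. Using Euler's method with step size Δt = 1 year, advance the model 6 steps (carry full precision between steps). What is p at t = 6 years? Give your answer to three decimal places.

Update rule: p ← p + [c·p·(1−p) − e·p]·Δt with Δt = 1.
step 1: Δp = -0.02436, p = 0.66564
step 2: Δp = -0.01750, p = 0.64814
step 3: Δp = -0.01284, p = 0.63530
step 4: Δp = -0.00957, p = 0.62573
step 5: Δp = -0.00721, p = 0.61852
step 6: Δp = -0.00548, p = 0.61305

0.613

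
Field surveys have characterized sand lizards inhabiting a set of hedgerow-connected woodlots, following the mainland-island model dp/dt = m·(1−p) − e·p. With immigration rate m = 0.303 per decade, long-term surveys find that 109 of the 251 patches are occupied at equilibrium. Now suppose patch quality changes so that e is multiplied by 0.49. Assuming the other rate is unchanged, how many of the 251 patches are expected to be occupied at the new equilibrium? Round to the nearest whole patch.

Observed p* = 109/251 = 0.43426.
Balance m(1−p*) = e·p* gives e = m(1−p*)/p* = 0.303×0.56574/0.43426 = 0.39474.
New p* = m/(m+e) = 0.30300/(0.30300+0.19342) = 0.61037.
Expected occupied = 251 × 0.61037 = 153.20 ≈ 153.

153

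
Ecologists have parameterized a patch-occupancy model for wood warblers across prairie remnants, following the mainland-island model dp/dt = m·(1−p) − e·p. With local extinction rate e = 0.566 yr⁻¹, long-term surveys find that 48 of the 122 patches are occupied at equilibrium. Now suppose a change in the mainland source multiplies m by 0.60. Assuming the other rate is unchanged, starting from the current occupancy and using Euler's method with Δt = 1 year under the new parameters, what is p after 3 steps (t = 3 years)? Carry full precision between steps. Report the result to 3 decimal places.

Observed p* = 48/122 = 0.39344.
Balance m(1−p*) = e·p* gives m = e·p*/(1−p*) = 0.566×0.39344/0.60656 = 0.36714.
Starting from p₀ = 0.39344; update p ← p + (dp/dt)·Δt with the new parameters.
  1  |  dp/dt·Δt = -0.089075  |  p_1 = 0.304367
  2  |  dp/dt·Δt = -0.019037  |  p_2 = 0.285330
  3  |  dp/dt·Δt = -0.004069  |  p_3 = 0.281262

0.281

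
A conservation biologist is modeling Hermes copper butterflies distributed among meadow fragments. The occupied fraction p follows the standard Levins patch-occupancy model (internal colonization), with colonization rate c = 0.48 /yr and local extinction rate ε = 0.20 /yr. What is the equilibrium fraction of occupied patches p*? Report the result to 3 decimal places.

Setting dp/dt = 0 and dividing through by p* gives c·(1−p*) = ε.
So p* = 1 − ε/c = 1 − 0.20/0.48 = 1 − 0.4167 = 0.5833.

0.583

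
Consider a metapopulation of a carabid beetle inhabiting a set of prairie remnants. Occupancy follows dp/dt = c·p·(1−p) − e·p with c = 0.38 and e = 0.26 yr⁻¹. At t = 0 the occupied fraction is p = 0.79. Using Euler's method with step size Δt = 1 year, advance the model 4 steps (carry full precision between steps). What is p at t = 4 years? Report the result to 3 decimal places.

Update rule: p ← p + [c·p·(1−p) − e·p]·Δt with Δt = 1.
t = 1: p = 0.79000 + (-0.14236) = 0.64764
t = 2: p = 0.64764 + (-0.08167) = 0.56597
t = 3: p = 0.56597 + (-0.05381) = 0.51217
t = 4: p = 0.51217 + (-0.03822) = 0.47395

0.474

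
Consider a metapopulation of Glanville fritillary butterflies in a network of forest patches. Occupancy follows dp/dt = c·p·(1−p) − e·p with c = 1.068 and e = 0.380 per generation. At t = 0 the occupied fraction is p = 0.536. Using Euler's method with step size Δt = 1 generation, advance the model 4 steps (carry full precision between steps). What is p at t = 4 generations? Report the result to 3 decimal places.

0.642

Update rule: p ← p + [c·p·(1−p) − e·p]·Δt with Δt = 1.
p: 0.53600 → 0.59794  (Δp = +0.06194)
p: 0.59794 → 0.62748  (Δp = +0.02954)
p: 0.62748 → 0.63868  (Δp = +0.01120)
p: 0.63868 → 0.64244  (Δp = +0.00376)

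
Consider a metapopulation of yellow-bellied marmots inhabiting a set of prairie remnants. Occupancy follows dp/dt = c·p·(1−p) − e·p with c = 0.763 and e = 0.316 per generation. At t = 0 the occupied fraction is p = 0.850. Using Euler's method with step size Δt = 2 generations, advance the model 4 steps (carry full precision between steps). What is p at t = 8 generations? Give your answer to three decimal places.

0.586

Update rule: p ← p + [c·p·(1−p) − e·p]·Δt with Δt = 2.
step 1: Δp = -0.34264, p = 0.50736
step 2: Δp = +0.06076, p = 0.56813
step 3: Δp = +0.01536, p = 0.58349
step 4: Δp = +0.00210, p = 0.58559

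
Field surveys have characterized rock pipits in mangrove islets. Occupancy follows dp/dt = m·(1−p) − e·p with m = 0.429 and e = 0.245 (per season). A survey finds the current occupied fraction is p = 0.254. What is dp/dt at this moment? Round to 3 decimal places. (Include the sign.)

Colonization term: m·(1−p) = 0.429×0.7460 = 0.32003.
Extinction term: e·p = 0.06223.
dp/dt = 0.32003 − 0.06223 = 0.25780.

0.258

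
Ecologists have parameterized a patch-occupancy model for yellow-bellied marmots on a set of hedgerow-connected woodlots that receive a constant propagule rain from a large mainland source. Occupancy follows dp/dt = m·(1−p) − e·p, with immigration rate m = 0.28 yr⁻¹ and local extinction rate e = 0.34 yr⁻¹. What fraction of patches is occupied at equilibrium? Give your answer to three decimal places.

At equilibrium the propagule rain into empty patches balances local extinction: m(1−p*) = e·p*.
p* = m/(m+e) = 0.28/(0.28+0.34) = 0.28/0.6200 = 0.4516.

0.452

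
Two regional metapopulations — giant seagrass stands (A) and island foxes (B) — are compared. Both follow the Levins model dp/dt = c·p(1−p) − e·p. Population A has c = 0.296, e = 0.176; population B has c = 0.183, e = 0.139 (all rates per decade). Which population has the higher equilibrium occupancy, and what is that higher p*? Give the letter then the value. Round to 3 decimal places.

A: p*_A = 1 − 0.176/0.296 = 0.4054.
B: p*_B = 1 − 0.139/0.183 = 0.2404.
A is higher at 0.4054.

A, 0.405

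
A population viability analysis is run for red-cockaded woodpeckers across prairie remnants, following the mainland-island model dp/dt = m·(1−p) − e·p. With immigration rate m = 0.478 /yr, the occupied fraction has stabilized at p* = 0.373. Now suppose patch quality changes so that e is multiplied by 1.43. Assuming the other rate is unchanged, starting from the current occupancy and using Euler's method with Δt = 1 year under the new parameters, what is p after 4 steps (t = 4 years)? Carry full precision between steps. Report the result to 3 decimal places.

0.306

Balance m(1−p*) = e·p* gives e = m(1−p*)/p* = 0.478×0.62700/0.37300 = 0.80350.
Starting from p₀ = 0.37300; update p ← p + (dp/dt)·Δt with the new parameters.
step 1: Δp = -0.12887, p = 0.24413
step 2: Δp = +0.08080, p = 0.32493
step 3: Δp = -0.05067, p = 0.27427
step 4: Δp = +0.03177, p = 0.30603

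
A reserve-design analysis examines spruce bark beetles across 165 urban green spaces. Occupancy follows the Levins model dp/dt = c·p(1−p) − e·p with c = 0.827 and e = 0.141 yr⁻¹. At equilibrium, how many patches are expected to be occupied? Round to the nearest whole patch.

137

p* = 1 − e/c = 1 − 0.141/0.827 = 0.8295.
Expected occupied patches = N × p* = 165 × 0.8295 = 136.87 ≈ 137.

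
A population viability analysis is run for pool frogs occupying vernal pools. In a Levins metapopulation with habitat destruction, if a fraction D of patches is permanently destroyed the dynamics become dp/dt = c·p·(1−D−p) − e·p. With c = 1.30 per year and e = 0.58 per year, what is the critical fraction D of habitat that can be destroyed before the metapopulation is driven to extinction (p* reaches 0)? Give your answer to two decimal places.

The nontrivial equilibrium is p* = (1−D) − e/c; extinction occurs when this hits zero.
So D_crit = 1 − e/c = 1 − 0.58/1.30 = 1 − 0.4462 = 0.5538.
This equals the undisturbed p*, a classic result of Lande's extension.

0.55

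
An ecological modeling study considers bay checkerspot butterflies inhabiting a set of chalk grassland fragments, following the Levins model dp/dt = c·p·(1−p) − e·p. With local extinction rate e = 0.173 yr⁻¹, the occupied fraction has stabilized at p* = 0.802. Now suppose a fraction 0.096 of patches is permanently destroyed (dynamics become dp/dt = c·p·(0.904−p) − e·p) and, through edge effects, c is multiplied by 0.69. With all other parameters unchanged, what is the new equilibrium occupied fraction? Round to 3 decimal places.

Balance c(1−p*) = e gives c = e/(1 − 0.80200) = 0.173/0.19800 = 0.87374.
New p* = 0.904 − e/c = 0.904 − 0.17300/0.60288 = 0.61704.

0.617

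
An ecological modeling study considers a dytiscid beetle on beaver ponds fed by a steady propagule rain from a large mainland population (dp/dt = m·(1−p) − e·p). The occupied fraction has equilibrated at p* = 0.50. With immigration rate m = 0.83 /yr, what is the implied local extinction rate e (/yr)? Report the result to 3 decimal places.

0.830

At equilibrium m(1−p*) = e·p*, so e = m(1−p*)/p*.
e = 0.83 × 0.5000 / 0.50 = 0.8300.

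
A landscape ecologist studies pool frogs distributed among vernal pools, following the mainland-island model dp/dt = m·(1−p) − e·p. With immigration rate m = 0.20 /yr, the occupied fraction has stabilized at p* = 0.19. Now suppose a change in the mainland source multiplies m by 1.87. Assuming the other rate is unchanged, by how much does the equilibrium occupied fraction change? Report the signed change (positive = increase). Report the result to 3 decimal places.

Balance m(1−p*) = e·p* gives e = m(1−p*)/p* = 0.20×0.81000/0.19000 = 0.85263.
New p* = m/(m+e) = 0.37400/(0.37400+0.85263) = 0.30490.
Δp* = 0.30490 − 0.19000 = +0.11490.

0.115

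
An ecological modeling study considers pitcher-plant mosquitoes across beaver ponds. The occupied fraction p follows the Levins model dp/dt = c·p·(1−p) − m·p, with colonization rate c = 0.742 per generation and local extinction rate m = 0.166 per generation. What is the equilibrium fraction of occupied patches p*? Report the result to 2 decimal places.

0.78

Setting dp/dt = 0 and dividing through by p* gives c·(1−p*) = m.
So p* = 1 − m/c = 1 − 0.166/0.742 = 1 − 0.2237 = 0.7763.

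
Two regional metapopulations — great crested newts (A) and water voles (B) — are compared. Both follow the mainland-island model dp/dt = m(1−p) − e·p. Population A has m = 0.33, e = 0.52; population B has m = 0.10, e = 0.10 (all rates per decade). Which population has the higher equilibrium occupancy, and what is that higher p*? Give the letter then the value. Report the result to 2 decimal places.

A: p*_A = m/(m+e) = 0.33/0.8500 = 0.3882.
B: p*_B = 0.10/0.2000 = 0.5000.
B is higher at 0.5000.

B, 0.50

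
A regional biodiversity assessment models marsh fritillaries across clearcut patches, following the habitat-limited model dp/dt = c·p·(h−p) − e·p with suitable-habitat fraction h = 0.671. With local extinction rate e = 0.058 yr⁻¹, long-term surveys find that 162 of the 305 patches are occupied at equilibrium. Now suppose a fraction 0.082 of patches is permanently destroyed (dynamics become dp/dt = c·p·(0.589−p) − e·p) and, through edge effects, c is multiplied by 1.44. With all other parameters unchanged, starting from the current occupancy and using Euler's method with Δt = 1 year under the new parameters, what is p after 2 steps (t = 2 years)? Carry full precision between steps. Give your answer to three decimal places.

0.510

Observed p* = 162/305 = 0.53115.
Balance c(h−p*) = e gives c = e/(0.671 − 0.53115) = 0.058/0.13985 = 0.41472.
Starting from p₀ = 0.53115; update p ← p + (dp/dt)·Δt with the new parameters.
  1  |  dp/dt·Δt = -0.012456  |  p_1 = 0.518692
  2  |  dp/dt·Δt = -0.008305  |  p_2 = 0.510387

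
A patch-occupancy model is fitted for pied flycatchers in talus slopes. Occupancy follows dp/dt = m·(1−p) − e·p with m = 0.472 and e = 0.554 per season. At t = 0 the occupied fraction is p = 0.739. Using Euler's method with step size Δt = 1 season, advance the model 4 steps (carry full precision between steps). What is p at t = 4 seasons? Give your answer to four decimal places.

Update rule: p ← p + [m·(1−p) − e·p]·Δt with Δt = 1.
  1  |  dp/dt·Δt = -0.286214  |  p_1 = 0.452786
  2  |  dp/dt·Δt = +0.007442  |  p_2 = 0.460228
  3  |  dp/dt·Δt = -0.000193  |  p_3 = 0.460034
  4  |  dp/dt·Δt = +0.000005  |  p_4 = 0.460039

0.4600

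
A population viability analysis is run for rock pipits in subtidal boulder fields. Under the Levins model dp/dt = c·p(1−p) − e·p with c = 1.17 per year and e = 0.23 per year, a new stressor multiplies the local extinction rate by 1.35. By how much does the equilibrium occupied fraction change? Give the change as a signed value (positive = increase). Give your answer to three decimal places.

-0.069

Before: p* = 1 − 0.23/1.17 = 0.8034.
After the change, c = 1.17, e = 0.3105, so p* = 1 − 0.3105/1.17 = 0.7346.
Δp* = 0.7346 − 0.8034 = -0.0688.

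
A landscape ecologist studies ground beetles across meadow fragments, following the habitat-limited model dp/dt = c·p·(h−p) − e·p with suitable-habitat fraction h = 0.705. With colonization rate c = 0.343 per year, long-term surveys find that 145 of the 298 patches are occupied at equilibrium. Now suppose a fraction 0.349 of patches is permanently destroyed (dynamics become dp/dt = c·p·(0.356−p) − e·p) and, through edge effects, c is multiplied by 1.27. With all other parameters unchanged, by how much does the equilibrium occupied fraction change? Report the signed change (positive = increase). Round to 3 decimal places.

-0.303

Observed p* = 145/298 = 0.48658.
Balance c(h−p*) = e gives e = 0.343×(0.705 − 0.48658) = 0.07492.
New p* = 0.356 − e/c = 0.356 − 0.07492/0.43561 = 0.18401.
Δp* = 0.18401 − 0.48658 = -0.30257.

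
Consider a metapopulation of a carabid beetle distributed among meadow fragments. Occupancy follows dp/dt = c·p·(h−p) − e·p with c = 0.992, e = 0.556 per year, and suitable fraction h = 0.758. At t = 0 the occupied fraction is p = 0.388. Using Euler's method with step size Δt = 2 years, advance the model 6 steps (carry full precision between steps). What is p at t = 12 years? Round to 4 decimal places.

Update rule: p ← p + [c·p·(h−p) − e·p]·Δt with Δt = 2.
p: 0.38800 → 0.24137  (Δp = -0.14663)
p: 0.24137 → 0.22037  (Δp = -0.02100)
p: 0.22037 → 0.21038  (Δp = -0.00999)
p: 0.21038 → 0.20501  (Δp = -0.00537)
p: 0.20501 → 0.20196  (Δp = -0.00305)
p: 0.20196 → 0.20018  (Δp = -0.00178)

0.2002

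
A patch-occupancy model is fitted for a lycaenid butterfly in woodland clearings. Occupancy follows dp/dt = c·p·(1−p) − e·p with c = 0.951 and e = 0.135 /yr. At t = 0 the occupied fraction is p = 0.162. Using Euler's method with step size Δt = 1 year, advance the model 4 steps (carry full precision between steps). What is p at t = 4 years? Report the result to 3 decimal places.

Update rule: p ← p + [c·p·(1−p) − e·p]·Δt with Δt = 1.
t = 1: p = 0.16200 + (+0.10723) = 0.26923
t = 2: p = 0.26923 + (+0.15076) = 0.41999
t = 3: p = 0.41999 + (+0.17496) = 0.59496
t = 4: p = 0.59496 + (+0.14886) = 0.74381

0.744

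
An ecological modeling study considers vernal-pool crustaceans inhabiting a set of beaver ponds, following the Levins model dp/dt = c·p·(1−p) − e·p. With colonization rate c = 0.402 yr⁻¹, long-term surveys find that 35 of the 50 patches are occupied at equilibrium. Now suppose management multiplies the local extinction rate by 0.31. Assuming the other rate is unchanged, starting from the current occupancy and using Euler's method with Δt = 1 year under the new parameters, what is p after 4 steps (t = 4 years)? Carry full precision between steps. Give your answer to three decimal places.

Observed p* = 35/50 = 0.70000.
Balance c(1−p*) = e gives e = 0.402×(1 − 0.70000) = 0.12060.
Starting from p₀ = 0.70000; update p ← p + (dp/dt)·Δt with the new parameters.
step 1: Δp = +0.05825, p = 0.75825
step 2: Δp = +0.04534, p = 0.80359
step 3: Δp = +0.03341, p = 0.83700
step 4: Δp = +0.02355, p = 0.86055

0.861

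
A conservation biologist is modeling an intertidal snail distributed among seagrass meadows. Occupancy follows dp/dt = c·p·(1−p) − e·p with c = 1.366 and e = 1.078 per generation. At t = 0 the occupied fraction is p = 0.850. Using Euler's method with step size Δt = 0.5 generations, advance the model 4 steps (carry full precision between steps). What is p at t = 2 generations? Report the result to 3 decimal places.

Update rule: p ← p + [c·p·(1−p) − e·p]·Δt with Δt = 0.5.
p: 0.85000 → 0.47893  (Δp = -0.37107)
p: 0.47893 → 0.39123  (Δp = -0.08770)
p: 0.39123 → 0.34303  (Δp = -0.04821)
p: 0.34303 → 0.31206  (Δp = -0.03097)

0.312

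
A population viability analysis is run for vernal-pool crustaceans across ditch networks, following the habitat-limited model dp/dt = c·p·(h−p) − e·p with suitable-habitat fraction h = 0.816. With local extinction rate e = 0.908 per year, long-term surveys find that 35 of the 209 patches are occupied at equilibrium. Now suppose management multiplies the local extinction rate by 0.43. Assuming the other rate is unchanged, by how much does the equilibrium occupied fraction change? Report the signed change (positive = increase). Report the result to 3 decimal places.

0.370

Observed p* = 35/209 = 0.16746.
Balance c(h−p*) = e gives c = e/(0.816 − 0.16746) = 0.908/0.64854 = 1.40007.
New p* = 0.816 − e/c = 0.816 − 0.39044/1.40007 = 0.53713.
Δp* = 0.53713 − 0.16746 = +0.36967.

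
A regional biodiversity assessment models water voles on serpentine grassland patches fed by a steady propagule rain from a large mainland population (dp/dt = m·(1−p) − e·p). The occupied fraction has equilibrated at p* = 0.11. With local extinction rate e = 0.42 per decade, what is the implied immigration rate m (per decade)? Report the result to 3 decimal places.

At equilibrium m(1−p*) = e·p*, so m = e·p*/(1−p*).
m = 0.42 × 0.11 / 0.8900 = 0.0462/0.8900 = 0.0519.

0.052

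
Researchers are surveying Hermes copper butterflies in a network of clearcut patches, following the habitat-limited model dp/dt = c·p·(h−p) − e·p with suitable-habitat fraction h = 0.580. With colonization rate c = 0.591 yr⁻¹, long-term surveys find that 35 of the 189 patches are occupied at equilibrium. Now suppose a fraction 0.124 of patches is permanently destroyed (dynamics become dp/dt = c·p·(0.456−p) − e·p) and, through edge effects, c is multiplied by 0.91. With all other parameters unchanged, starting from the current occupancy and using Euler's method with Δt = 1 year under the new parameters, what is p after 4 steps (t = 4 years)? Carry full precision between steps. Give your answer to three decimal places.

Observed p* = 35/189 = 0.18519.
Balance c(h−p*) = e gives e = 0.591×(0.58 − 0.18519) = 0.23334.
Starting from p₀ = 0.18519; update p ← p + (dp/dt)·Δt with the new parameters.
p: 0.18519 → 0.16895  (Δp = -0.01624)
p: 0.16895 → 0.15561  (Δp = -0.01334)
p: 0.15561 → 0.14444  (Δp = -0.01117)
p: 0.14444 → 0.13494  (Δp = -0.00950)

0.135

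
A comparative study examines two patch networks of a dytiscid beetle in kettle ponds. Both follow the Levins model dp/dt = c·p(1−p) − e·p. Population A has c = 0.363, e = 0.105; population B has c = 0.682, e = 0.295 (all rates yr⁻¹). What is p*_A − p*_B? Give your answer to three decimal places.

A: p*_A = 1 − 0.105/0.363 = 0.7107.
B: p*_B = 1 − 0.295/0.682 = 0.5674.
p*_A − p*_B = 0.7107 − 0.5674 = 0.1433.

0.143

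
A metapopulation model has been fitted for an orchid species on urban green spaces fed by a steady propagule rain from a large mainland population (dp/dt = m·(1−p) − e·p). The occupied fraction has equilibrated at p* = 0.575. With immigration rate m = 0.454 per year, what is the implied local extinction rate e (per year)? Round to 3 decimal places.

At equilibrium m(1−p*) = e·p*, so e = m(1−p*)/p*.
e = 0.454 × 0.4250 / 0.575 = 0.3356.

0.336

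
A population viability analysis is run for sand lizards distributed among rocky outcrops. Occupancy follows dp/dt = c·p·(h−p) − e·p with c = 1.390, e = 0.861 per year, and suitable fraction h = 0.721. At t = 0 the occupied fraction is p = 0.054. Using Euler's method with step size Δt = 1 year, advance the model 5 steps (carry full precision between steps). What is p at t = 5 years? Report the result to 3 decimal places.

0.071

Update rule: p ← p + [c·p·(h−p) − e·p]·Δt with Δt = 1.
  1  |  dp/dt·Δt = +0.003571  |  p_1 = 0.057571
  2  |  dp/dt·Δt = +0.003521  |  p_2 = 0.061092
  3  |  dp/dt·Δt = +0.003438  |  p_3 = 0.064530
  4  |  dp/dt·Δt = +0.003323  |  p_4 = 0.067853
  5  |  dp/dt·Δt = +0.003181  |  p_5 = 0.071034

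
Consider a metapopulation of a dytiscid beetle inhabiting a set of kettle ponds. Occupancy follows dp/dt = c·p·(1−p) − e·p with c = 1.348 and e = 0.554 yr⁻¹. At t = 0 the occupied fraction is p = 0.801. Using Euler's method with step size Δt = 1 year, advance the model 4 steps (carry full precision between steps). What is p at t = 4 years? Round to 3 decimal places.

0.589

Update rule: p ← p + [c·p·(1−p) − e·p]·Δt with Δt = 1.
step 1: Δp = -0.22888, p = 0.57212
step 2: Δp = +0.01304, p = 0.58515
step 3: Δp = +0.00305, p = 0.58820
step 4: Δp = +0.00065, p = 0.58885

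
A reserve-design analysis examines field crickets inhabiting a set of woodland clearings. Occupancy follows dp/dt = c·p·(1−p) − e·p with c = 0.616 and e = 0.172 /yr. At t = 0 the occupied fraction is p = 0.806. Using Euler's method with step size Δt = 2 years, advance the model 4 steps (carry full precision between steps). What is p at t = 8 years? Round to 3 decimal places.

Update rule: p ← p + [c·p·(1−p) − e·p]·Δt with Δt = 2.
step 1: Δp = -0.08462, p = 0.72138
step 2: Δp = -0.00053, p = 0.72085
step 3: Δp = -0.00006, p = 0.72079
step 4: Δp = -0.00001, p = 0.72078

0.721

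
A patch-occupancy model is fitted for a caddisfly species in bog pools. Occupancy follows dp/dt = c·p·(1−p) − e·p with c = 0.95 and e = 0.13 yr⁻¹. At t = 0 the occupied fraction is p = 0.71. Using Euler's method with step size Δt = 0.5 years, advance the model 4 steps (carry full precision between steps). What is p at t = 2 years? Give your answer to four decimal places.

Update rule: p ← p + [c·p·(1−p) − e·p]·Δt with Δt = 0.5.
  1  |  dp/dt·Δt = +0.051653  |  p_1 = 0.761652
  2  |  dp/dt·Δt = +0.036723  |  p_2 = 0.798376
  3  |  dp/dt·Δt = +0.024567  |  p_3 = 0.822943
  4  |  dp/dt·Δt = +0.015720  |  p_4 = 0.838663

0.8387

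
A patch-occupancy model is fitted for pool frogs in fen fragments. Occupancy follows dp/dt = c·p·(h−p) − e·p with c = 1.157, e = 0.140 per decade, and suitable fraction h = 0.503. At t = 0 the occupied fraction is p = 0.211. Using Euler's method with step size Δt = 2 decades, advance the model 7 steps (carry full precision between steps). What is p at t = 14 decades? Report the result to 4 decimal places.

Update rule: p ← p + [c·p·(h−p) − e·p]·Δt with Δt = 2.
p: 0.21100 → 0.29449  (Δp = +0.08349)
p: 0.29449 → 0.35412  (Δp = +0.05963)
p: 0.35412 → 0.37696  (Δp = +0.02284)
p: 0.37696 → 0.38135  (Δp = +0.00439)
p: 0.38135 → 0.38192  (Δp = +0.00057)
p: 0.38192 → 0.38199  (Δp = +0.00007)
p: 0.38199 → 0.38200  (Δp = +0.00001)

0.3820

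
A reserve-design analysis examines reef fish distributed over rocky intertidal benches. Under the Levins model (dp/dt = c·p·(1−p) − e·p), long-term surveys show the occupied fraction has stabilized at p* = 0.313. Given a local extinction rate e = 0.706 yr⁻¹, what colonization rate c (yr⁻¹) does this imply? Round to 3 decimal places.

1.028

At equilibrium c(1−p*) = e, so c = e/(1−p*).
c = 0.706/(1 − 0.313) = 0.706/0.6870 = 1.0277.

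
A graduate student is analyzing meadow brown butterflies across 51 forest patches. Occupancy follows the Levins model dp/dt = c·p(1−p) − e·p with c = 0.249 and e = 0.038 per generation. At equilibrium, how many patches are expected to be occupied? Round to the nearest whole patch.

p* = 1 − e/c = 1 − 0.038/0.249 = 0.8474.
Expected occupied patches = N × p* = 51 × 0.8474 = 43.22 ≈ 43.

43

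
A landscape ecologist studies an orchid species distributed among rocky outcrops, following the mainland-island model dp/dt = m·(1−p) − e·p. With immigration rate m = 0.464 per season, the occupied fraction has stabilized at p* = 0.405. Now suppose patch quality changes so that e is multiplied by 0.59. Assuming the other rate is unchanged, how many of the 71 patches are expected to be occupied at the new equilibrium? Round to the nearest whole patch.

38

Balance m(1−p*) = e·p* gives e = m(1−p*)/p* = 0.464×0.59500/0.40500 = 0.68168.
New p* = m/(m+e) = 0.46400/(0.46400+0.40219) = 0.53568.
Expected occupied = 71 × 0.53568 = 38.03 ≈ 38.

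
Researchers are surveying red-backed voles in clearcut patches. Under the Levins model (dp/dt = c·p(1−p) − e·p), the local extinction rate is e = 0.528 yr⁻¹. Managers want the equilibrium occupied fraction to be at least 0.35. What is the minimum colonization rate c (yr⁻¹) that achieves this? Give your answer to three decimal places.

0.812

p* = 1 − e/c ≥ 0.35 requires e/c ≤ 0.6500, i.e. c ≥ e/0.6500.
c_min = 0.528/0.6500 = 0.8123.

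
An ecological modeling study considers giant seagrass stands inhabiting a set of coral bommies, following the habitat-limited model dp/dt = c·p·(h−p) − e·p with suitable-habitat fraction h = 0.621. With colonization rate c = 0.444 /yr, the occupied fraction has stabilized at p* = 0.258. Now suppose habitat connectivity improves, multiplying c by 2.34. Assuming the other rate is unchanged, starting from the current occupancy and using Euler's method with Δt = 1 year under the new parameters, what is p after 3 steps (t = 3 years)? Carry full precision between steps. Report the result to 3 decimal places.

Balance c(h−p*) = e gives e = 0.444×(0.621 − 0.25800) = 0.16117.
Starting from p₀ = 0.25800; update p ← p + (dp/dt)·Δt with the new parameters.
p: 0.25800 → 0.31372  (Δp = +0.05572)
p: 0.31372 → 0.36331  (Δp = +0.04959)
p: 0.36331 → 0.40203  (Δp = +0.03871)

0.402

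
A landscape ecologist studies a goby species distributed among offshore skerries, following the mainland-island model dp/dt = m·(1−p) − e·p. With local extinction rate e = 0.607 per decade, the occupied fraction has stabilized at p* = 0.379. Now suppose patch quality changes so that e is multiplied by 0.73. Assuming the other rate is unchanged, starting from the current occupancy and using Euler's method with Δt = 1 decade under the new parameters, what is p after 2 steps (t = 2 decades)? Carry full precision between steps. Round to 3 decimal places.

0.453

Balance m(1−p*) = e·p* gives m = e·p*/(1−p*) = 0.607×0.37900/0.62100 = 0.37046.
Starting from p₀ = 0.37900; update p ← p + (dp/dt)·Δt with the new parameters.
t = 1: p = 0.37900 + (+0.06211) = 0.44111
t = 2: p = 0.44111 + (+0.01158) = 0.45269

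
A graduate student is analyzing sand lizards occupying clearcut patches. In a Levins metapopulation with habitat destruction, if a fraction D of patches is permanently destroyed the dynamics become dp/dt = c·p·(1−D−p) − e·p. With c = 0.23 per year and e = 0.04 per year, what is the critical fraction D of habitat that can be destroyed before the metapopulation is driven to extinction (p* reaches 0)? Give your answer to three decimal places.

0.826

The nontrivial equilibrium is p* = (1−D) − e/c; extinction occurs when this hits zero.
So D_crit = 1 − e/c = 1 − 0.04/0.23 = 1 − 0.1739 = 0.8261.
Note this equals the original equilibrium occupancy — the Levins extinction-debt result.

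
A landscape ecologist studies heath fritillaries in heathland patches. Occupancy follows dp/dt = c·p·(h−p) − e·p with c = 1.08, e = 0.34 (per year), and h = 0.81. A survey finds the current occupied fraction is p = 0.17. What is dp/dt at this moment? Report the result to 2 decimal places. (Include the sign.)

Colonization term: c·p·(h−p) = 1.08×0.17×0.6400 = 0.11750.
Extinction term: e·p = 0.05780.
dp/dt = 0.11750 − 0.05780 = 0.05970.

0.06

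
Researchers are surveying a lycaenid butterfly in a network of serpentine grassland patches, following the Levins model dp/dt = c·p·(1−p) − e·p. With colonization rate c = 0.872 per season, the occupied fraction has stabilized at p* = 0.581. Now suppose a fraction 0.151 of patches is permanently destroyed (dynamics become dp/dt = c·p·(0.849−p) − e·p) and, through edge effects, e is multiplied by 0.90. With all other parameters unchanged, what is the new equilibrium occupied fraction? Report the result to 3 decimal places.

0.472

Balance c(1−p*) = e gives e = 0.872×(1 − 0.58100) = 0.36537.
New p* = 0.849 − e/c = 0.849 − 0.32883/0.87200 = 0.47190.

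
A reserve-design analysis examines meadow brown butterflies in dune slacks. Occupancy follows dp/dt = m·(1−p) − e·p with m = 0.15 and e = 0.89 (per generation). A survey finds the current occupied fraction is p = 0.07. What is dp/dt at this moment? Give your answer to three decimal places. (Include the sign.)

Colonization term: m·(1−p) = 0.15×0.9300 = 0.13950.
Extinction term: e·p = 0.06230.
dp/dt = 0.13950 − 0.06230 = 0.07720.

0.077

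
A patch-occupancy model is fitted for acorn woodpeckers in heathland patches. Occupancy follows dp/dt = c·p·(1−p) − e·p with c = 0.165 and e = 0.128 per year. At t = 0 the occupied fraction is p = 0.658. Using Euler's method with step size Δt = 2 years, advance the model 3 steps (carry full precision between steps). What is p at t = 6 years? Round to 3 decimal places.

Update rule: p ← p + [c·p·(1−p) − e·p]·Δt with Δt = 2.
t = 2: p = 0.65800 + (-0.09419) = 0.56381
t = 4: p = 0.56381 + (-0.06318) = 0.50063
t = 6: p = 0.50063 + (-0.04566) = 0.45497

0.455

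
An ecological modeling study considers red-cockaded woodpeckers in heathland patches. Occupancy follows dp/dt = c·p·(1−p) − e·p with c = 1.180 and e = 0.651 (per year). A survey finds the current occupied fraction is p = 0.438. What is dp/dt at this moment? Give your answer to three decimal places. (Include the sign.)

Colonization term: c·p·(1−p) = 1.180×0.438×0.5620 = 0.29046.
Extinction term: e·p = 0.28514.
dp/dt = 0.29046 − 0.28514 = 0.00533.

0.005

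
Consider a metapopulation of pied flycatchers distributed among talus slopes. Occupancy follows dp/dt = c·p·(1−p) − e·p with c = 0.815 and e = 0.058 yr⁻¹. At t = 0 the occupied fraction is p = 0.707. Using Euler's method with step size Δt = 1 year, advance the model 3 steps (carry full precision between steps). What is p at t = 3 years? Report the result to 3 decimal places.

Update rule: p ← p + [c·p·(1−p) − e·p]·Δt with Δt = 1.
step 1: Δp = +0.12782, p = 0.83482
step 2: Δp = +0.06396, p = 0.89879
step 3: Δp = +0.02201, p = 0.92080

0.921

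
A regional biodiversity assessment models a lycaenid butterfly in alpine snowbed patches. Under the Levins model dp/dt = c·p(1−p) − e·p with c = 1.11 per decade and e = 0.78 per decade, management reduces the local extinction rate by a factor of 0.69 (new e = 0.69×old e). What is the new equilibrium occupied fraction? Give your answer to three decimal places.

0.515

Before: p* = 1 − 0.78/1.11 = 0.2973.
After the change, c = 1.11, e = 0.5382, so p* = 1 − 0.5382/1.11 = 0.5151.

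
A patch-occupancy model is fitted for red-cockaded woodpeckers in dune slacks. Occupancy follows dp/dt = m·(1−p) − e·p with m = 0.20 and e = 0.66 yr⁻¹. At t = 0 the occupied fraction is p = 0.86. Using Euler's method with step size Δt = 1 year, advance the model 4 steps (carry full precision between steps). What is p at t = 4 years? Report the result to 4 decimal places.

Update rule: p ← p + [m·(1−p) − e·p]·Δt with Δt = 1.
  1  |  dp/dt·Δt = -0.539600  |  p_1 = 0.320400
  2  |  dp/dt·Δt = -0.075544  |  p_2 = 0.244856
  3  |  dp/dt·Δt = -0.010576  |  p_3 = 0.234280
  4  |  dp/dt·Δt = -0.001481  |  p_4 = 0.232799

0.2328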